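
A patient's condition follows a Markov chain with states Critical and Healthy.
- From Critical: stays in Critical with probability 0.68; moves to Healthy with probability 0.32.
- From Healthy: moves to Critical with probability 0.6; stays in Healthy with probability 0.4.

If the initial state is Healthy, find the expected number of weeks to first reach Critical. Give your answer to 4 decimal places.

Let t(s) be the expected number of weeks to first reach Critical from state s, with t(Critical) = 0. Conditioning on the first week:
t(Healthy) = 1 + 0.4·t(Healthy)
Solving: t(Healthy) = 1.6667.
Expected weeks from Healthy to Critical: 1.6667.

1.6667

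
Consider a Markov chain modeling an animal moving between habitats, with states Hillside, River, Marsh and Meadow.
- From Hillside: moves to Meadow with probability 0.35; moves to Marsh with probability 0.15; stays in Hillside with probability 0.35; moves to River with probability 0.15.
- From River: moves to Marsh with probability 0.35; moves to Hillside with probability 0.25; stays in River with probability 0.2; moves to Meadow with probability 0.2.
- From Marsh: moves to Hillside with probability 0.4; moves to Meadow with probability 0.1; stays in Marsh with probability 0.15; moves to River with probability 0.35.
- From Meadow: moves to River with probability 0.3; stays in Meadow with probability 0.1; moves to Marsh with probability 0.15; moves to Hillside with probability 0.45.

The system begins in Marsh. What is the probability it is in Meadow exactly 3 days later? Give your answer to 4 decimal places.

Propagate the distribution vector 3 days from Marsh.
After 0 days: (0.0000, 0.0000, 1.0000, 0.0000)
After 1 day: (0.4000, 0.3500, 0.1500, 0.1000)
After 2 days: (0.3325, 0.2125, 0.2200, 0.2350)
After 3 days: (0.3633, 0.2399, 0.1925, 0.2044)
P(in Meadow after 3 days) = 0.2044

0.2044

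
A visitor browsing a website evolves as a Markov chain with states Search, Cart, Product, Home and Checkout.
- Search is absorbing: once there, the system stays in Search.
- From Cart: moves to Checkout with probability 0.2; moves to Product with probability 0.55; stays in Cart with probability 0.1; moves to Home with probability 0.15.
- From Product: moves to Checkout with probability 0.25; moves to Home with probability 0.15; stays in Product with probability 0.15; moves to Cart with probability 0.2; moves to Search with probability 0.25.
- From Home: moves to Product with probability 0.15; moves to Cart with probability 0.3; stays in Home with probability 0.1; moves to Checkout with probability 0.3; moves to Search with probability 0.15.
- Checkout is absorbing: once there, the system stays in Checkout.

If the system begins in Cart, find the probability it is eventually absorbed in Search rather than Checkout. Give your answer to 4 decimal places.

0.3206

Let h(s) be the probability of absorption at Search starting from transient state s. Then h(Search) = 1 and h(Checkout) = 0. By first-step analysis:
h(Cart) = 0.1·h(Cart) + 0.55·h(Product) + 0.15·h(Home) + 0.2·0
h(Product) = 0.25·1 + 0.2·h(Cart) + 0.15·h(Product) + 0.15·h(Home) + 0.25·0
h(Home) = 0.15·1 + 0.3·h(Cart) + 0.15·h(Product) + 0.1·h(Home) + 0.3·0
Solving: h(Cart) = 0.3206, h(Product) = 0.4305, h(Home) = 0.3453.
Starting from Cart, the probability is 0.3206.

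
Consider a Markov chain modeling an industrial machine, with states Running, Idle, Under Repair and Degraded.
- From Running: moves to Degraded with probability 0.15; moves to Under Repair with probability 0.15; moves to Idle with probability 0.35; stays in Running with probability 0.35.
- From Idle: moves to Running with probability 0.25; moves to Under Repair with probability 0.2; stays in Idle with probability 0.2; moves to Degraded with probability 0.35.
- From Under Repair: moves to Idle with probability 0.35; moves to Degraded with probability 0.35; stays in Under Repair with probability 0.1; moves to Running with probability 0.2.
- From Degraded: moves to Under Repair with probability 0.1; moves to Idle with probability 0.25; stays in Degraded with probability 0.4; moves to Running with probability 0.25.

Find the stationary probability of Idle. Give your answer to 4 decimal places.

0.2773

Let the stationary distribution be π with π = πP and π_1 + π_2 + π_3 + π_4 = 1.
π_1 = 0.35·π_1 + 0.25·π_2 + 0.2·π_3 + 0.25·π_4
π_2 = 0.35·π_1 + 0.2·π_2 + 0.35·π_3 + 0.25·π_4
π_3 = 0.15·π_1 + 0.2·π_2 + 0.1·π_3 + 0.1·π_4
Solving with the normalization constraint gives π = (0.2699, 0.2773, 0.1412, 0.3116).
So the stationary probability of Idle is 0.2773.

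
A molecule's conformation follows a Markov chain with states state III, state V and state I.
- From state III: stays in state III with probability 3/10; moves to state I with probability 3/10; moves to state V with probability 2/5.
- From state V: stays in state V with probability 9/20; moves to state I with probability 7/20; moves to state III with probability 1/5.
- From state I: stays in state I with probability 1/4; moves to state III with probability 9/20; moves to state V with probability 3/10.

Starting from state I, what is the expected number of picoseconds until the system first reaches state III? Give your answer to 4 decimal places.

Let t(s) be the expected number of picoseconds to first reach state III from state s, with t(state III) = 0. Conditioning on the first picosecond:
t(state V) = 1 + 0.45·t(state V) + 0.35·t(state I)
t(state I) = 1 + 0.3·t(state V) + 0.25·t(state I)
Solving: t(state V) = 3.5772, t(state I) = 2.7642.
Expected picoseconds from state I to state III: 2.7642.

2.7642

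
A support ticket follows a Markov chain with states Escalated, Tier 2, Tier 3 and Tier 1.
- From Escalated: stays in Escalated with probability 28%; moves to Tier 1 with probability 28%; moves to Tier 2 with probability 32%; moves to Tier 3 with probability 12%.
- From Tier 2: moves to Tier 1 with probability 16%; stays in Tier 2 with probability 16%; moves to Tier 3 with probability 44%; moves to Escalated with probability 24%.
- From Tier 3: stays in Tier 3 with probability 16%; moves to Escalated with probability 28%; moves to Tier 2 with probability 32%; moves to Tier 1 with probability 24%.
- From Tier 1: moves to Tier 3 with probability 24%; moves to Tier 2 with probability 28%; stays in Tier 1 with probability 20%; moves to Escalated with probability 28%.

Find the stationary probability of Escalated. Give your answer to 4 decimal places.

0.2693

Let the stationary distribution be π with π = πP and π_1 + π_2 + π_3 + π_4 = 1.
π_1 = 0.28·π_1 + 0.24·π_2 + 0.28·π_3 + 0.28·π_4
π_2 = 0.32·π_1 + 0.16·π_2 + 0.32·π_3 + 0.28·π_4
π_3 = 0.12·π_1 + 0.44·π_2 + 0.16·π_3 + 0.24·π_4
Solving with the normalization constraint gives π = (0.2693, 0.2683, 0.2420, 0.2205).
So the stationary probability of Escalated is 0.2693.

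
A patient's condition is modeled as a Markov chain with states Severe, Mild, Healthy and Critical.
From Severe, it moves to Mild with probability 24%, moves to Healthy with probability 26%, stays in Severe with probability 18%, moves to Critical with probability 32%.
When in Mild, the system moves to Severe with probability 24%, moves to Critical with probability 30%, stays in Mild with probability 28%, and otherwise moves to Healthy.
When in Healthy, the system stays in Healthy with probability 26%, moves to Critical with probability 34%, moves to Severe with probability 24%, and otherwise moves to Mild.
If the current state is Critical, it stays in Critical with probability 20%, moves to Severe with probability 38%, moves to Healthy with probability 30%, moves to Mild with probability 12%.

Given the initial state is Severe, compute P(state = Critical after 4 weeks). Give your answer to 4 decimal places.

0.2868

Propagate the distribution vector 4 weeks from Severe.
After 0 weeks: (1.0000, 0.0000, 0.0000, 0.0000)
After 1 week: (0.1800, 0.2400, 0.2600, 0.3200)
After 2 weeks: (0.2740, 0.1904, 0.2536, 0.2820)
After 3 weeks: (0.2630, 0.1935, 0.2560, 0.2874)
After 4 weeks: (0.2645, 0.1928, 0.2560, 0.2868)
P(in Critical after 4 weeks) = 0.2868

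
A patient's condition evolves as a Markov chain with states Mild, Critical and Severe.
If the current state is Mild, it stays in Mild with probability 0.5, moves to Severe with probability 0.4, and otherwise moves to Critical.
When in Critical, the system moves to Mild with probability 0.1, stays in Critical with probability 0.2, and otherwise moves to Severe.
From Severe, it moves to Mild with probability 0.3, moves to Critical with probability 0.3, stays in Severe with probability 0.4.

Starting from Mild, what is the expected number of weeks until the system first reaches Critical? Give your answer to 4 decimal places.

Let t(s) be the expected number of weeks to first reach Critical from state s, with t(Critical) = 0. Conditioning on the first week:
t(Mild) = 1 + 0.5·t(Mild) + 0.4·t(Severe)
t(Severe) = 1 + 0.3·t(Mild) + 0.4·t(Severe)
Solving: t(Mild) = 5.5556, t(Severe) = 4.4444.
Expected weeks from Mild to Critical: 5.5556.

5.5556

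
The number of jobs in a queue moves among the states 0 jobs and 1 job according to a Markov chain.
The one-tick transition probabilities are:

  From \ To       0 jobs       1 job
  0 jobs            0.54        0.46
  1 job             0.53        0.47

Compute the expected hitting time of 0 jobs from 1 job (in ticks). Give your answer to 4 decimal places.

Let t(s) be the expected number of ticks to first reach 0 jobs from state s, with t(0 jobs) = 0. Conditioning on the first tick:
t(1 job) = 1 + 0.47·t(1 job)
Solving: t(1 job) = 1.8868.
Expected ticks from 1 job to 0 jobs: 1.8868.

1.8868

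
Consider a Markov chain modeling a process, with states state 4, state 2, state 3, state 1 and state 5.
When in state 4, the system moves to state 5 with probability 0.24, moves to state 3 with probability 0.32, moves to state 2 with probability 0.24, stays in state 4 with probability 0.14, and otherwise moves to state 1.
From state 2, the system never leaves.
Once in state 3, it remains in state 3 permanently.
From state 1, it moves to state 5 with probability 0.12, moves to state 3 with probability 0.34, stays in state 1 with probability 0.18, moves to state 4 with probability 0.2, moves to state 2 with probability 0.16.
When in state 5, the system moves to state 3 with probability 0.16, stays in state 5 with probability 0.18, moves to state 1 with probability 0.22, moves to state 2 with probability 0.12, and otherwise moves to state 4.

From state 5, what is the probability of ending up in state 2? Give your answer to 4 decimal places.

0.4045

Let h(s) be the probability of absorption at state 2 starting from transient state s. Then h(state 2) = 1 and h(state 3) = 0. By first-step analysis:
h(state 4) = 0.14·h(state 4) + 0.24·1 + 0.32·0 + 0.06·h(state 1) + 0.24·h(state 5)
h(state 1) = 0.2·h(state 4) + 0.16·1 + 0.34·0 + 0.18·h(state 1) + 0.12·h(state 5)
h(state 5) = 0.32·h(state 4) + 0.12·1 + 0.16·0 + 0.22·h(state 1) + 0.18·h(state 5)
Solving: h(state 4) = 0.4168, h(state 1) = 0.3560, h(state 5) = 0.4045.
Starting from state 5, the probability is 0.4045.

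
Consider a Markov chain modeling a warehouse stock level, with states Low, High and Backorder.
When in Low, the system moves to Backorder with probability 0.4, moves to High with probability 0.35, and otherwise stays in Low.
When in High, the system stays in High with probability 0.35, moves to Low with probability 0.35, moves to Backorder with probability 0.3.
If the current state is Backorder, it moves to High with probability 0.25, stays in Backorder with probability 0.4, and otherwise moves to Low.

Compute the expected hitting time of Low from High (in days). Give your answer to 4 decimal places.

2.8571

Let t(s) be the expected number of days to first reach Low from state s, with t(Low) = 0. Conditioning on the first day:
t(High) = 1 + 0.35·t(High) + 0.3·t(Backorder)
t(Backorder) = 1 + 0.25·t(High) + 0.4·t(Backorder)
Solving: t(High) = 2.8571, t(Backorder) = 2.8571.
Expected days from High to Low: 2.8571.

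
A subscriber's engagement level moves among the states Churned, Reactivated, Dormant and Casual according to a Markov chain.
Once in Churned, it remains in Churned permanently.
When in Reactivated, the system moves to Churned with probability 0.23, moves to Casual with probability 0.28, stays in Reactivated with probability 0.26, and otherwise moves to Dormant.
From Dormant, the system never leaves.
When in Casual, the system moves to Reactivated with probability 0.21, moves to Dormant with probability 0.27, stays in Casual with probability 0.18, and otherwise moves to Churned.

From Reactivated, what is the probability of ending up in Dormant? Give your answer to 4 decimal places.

Let h(s) be the probability of absorption at Dormant starting from transient state s. Then h(Dormant) = 1 and h(Churned) = 0. By first-step analysis:
h(Reactivated) = 0.23·0 + 0.26·h(Reactivated) + 0.23·1 + 0.28·h(Casual)
h(Casual) = 0.34·0 + 0.21·h(Reactivated) + 0.27·1 + 0.18·h(Casual)
Solving: h(Reactivated) = 0.4821, h(Casual) = 0.4527.
Starting from Reactivated, the probability is 0.4821.

0.4821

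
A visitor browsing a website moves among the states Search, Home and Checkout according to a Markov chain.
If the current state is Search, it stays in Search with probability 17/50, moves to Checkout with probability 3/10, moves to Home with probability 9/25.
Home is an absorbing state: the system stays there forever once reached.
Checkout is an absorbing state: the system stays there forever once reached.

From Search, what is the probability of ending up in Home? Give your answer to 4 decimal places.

Let h(s) be the probability of absorption at Home starting from transient state s. Then h(Home) = 1 and h(Checkout) = 0. By first-step analysis:
h(Search) = 0.34·h(Search) + 0.36·1 + 0.3·0
Solving: h(Search) = 0.5455.
Starting from Search, the probability is 0.5455.

0.5455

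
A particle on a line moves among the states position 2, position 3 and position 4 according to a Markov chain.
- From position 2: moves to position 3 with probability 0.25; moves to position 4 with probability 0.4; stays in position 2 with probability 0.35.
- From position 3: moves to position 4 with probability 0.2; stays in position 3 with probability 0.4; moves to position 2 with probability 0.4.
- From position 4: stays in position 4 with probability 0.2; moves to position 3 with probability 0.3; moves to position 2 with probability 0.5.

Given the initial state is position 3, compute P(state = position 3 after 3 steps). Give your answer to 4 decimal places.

Propagate the distribution vector 3 steps from position 3.
After 0 steps: (0.0000, 1.0000, 0.0000)
After 1 step: (0.4000, 0.4000, 0.2000)
After 2 steps: (0.4000, 0.3200, 0.2800)
After 3 steps: (0.4080, 0.3120, 0.2800)
P(in position 3 after 3 steps) = 0.3120

0.3120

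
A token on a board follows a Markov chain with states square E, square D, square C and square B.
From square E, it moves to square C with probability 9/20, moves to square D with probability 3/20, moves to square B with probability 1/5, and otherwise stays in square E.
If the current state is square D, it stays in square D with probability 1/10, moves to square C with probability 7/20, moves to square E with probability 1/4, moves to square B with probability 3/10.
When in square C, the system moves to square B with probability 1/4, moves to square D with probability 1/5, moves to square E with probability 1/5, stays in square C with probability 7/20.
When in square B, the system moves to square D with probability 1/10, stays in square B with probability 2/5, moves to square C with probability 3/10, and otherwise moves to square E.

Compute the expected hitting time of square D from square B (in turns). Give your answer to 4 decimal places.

6.9091

Let t(s) be the expected number of turns to first reach square D from state s, with t(square D) = 0. Conditioning on the first turn:
t(square E) = 1 + 0.2·t(square E) + 0.45·t(square C) + 0.2·t(square B)
t(square C) = 1 + 0.2·t(square E) + 0.35·t(square C) + 0.25·t(square B)
t(square B) = 1 + 0.2·t(square E) + 0.3·t(square C) + 0.4·t(square B)
Solving: t(square E) = 6.4545, t(square C) = 6.1818, t(square B) = 6.9091.
Expected turns from square B to square D: 6.9091.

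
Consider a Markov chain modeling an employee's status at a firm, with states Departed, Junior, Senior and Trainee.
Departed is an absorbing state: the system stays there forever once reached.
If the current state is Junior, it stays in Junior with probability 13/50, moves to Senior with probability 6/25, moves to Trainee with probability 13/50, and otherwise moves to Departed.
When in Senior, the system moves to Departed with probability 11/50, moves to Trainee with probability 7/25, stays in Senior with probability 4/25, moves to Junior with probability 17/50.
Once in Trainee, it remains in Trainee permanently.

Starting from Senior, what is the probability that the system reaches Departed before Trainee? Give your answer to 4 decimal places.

Let h(s) be the probability of absorption at Departed starting from transient state s. Then h(Departed) = 1 and h(Trainee) = 0. By first-step analysis:
h(Junior) = 0.24·1 + 0.26·h(Junior) + 0.24·h(Senior) + 0.26·0
h(Senior) = 0.22·1 + 0.34·h(Junior) + 0.16·h(Senior) + 0.28·0
Solving: h(Junior) = 0.4711, h(Senior) = 0.4526.
Starting from Senior, the probability is 0.4526.

0.4526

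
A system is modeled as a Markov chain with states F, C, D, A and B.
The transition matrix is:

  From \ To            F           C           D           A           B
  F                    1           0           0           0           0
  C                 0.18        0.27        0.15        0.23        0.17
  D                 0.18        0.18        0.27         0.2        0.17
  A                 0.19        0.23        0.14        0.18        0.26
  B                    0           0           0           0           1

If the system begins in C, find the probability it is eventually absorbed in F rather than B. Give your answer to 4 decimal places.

Let h(s) be the probability of absorption at F starting from transient state s. Then h(F) = 1 and h(B) = 0. By first-step analysis:
h(C) = 0.18·1 + 0.27·h(C) + 0.15·h(D) + 0.23·h(A) + 0.17·0
h(D) = 0.18·1 + 0.18·h(C) + 0.27·h(D) + 0.2·h(A) + 0.17·0
h(A) = 0.19·1 + 0.23·h(C) + 0.14·h(D) + 0.18·h(A) + 0.26·0
Solving: h(C) = 0.4904, h(D) = 0.4917, h(A) = 0.4532.
Starting from C, the probability is 0.4904.

0.4904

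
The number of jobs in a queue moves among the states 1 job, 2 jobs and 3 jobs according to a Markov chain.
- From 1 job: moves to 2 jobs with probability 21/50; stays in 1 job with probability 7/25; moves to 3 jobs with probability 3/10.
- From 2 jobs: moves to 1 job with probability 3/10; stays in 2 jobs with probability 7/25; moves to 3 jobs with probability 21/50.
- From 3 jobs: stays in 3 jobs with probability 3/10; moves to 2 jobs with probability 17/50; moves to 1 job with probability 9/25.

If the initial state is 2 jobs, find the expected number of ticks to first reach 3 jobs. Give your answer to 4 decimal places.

Let t(s) be the expected number of ticks to first reach 3 jobs from state s, with t(3 jobs) = 0. Conditioning on the first tick:
t(1 job) = 1 + 0.28·t(1 job) + 0.42·t(2 jobs)
t(2 jobs) = 1 + 0.3·t(1 job) + 0.28·t(2 jobs)
Solving: t(1 job) = 2.9052, t(2 jobs) = 2.5994.
Expected ticks from 2 jobs to 3 jobs: 2.5994.

2.5994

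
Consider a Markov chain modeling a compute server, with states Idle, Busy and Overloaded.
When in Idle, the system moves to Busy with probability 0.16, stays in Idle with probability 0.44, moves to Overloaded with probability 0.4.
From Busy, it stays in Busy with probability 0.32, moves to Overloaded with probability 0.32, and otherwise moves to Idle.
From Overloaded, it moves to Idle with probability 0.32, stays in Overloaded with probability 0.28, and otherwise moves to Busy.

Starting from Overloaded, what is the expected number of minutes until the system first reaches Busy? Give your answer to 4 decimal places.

3.1977

Let t(s) be the expected number of minutes to first reach Busy from state s, with t(Busy) = 0. Conditioning on the first minute:
t(Idle) = 1 + 0.44·t(Idle) + 0.4·t(Overloaded)
t(Overloaded) = 1 + 0.32·t(Idle) + 0.28·t(Overloaded)
Solving: t(Idle) = 4.0698, t(Overloaded) = 3.1977.
Expected minutes from Overloaded to Busy: 3.1977.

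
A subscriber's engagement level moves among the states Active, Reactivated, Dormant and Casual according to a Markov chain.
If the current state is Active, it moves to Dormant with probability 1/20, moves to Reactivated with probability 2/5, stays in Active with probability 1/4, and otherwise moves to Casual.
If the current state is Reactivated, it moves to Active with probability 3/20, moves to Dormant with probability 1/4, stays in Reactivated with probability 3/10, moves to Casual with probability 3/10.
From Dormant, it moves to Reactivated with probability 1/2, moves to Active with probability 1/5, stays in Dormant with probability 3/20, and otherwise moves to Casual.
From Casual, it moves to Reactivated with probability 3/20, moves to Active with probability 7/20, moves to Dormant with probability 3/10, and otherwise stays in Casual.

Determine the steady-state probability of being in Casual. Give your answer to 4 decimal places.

Let the stationary distribution be π with π = πP and π_1 + π_2 + π_3 + π_4 = 1.
π_1 = 0.25·π_1 + 0.15·π_2 + 0.2·π_3 + 0.35·π_4
π_2 = 0.4·π_1 + 0.3·π_2 + 0.5·π_3 + 0.15·π_4
π_3 = 0.05·π_1 + 0.25·π_2 + 0.15·π_3 + 0.3·π_4
Solving with the normalization constraint gives π = (0.2322, 0.3256, 0.1962, 0.2460).
So the stationary probability of Casual is 0.2460.

0.2460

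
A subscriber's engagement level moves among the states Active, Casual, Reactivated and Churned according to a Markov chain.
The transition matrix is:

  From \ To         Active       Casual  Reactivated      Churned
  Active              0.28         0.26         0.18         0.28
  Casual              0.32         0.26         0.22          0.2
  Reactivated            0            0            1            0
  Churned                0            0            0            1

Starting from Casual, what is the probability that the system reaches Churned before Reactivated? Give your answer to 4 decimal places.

Let h(s) be the probability of absorption at Churned starting from transient state s. Then h(Churned) = 1 and h(Reactivated) = 0. By first-step analysis:
h(Active) = 0.28·h(Active) + 0.26·h(Casual) + 0.18·0 + 0.28·1
h(Casual) = 0.32·h(Active) + 0.26·h(Casual) + 0.22·0 + 0.2·1
Solving: h(Active) = 0.5765, h(Casual) = 0.5196.
Starting from Casual, the probability is 0.5196.

0.5196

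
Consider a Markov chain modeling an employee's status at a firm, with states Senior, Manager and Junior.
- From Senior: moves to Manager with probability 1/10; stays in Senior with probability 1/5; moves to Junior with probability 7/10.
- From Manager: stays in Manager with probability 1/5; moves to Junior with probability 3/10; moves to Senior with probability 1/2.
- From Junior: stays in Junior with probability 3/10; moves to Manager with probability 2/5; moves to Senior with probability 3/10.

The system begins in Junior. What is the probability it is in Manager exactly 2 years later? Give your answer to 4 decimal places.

Sum over the intermediate state after 1 year:
P = P(Junior→Senior)·P(Senior→Manager) + P(Junior→Manager)·P(Manager→Manager) + P(Junior→Junior)·P(Junior→Manager)
  = 0.3×0.1 + 0.4×0.2 + 0.3×0.4
  = 0.0300 + 0.0800 + 0.1200 = 0.2300

0.2300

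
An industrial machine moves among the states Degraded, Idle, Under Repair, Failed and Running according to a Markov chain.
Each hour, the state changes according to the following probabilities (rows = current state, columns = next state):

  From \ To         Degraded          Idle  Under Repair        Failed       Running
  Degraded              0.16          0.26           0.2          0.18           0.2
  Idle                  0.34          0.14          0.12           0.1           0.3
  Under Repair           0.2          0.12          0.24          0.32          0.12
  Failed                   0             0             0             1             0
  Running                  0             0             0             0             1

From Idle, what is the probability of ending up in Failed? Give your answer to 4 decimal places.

0.3912

Let h(s) be the probability of absorption at Failed starting from transient state s. Then h(Failed) = 1 and h(Running) = 0. By first-step analysis:
h(Degraded) = 0.16·h(Degraded) + 0.26·h(Idle) + 0.2·h(Under Repair) + 0.18·1 + 0.2·0
h(Idle) = 0.34·h(Degraded) + 0.14·h(Idle) + 0.12·h(Under Repair) + 0.1·1 + 0.3·0
h(Under Repair) = 0.2·h(Degraded) + 0.12·h(Idle) + 0.24·h(Under Repair) + 0.32·1 + 0.12·0
Solving: h(Degraded) = 0.4804, h(Idle) = 0.3912, h(Under Repair) = 0.6093.
Starting from Idle, the probability is 0.3912.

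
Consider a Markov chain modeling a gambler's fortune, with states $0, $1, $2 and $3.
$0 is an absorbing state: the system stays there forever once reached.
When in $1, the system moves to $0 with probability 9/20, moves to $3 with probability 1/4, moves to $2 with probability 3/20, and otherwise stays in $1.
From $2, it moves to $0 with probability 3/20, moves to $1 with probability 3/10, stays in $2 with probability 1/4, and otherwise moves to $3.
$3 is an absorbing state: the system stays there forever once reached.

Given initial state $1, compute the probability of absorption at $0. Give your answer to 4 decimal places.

0.6076

Let h(s) be the probability of absorption at $0 starting from transient state s. Then h($0) = 1 and h($3) = 0. By first-step analysis:
h($1) = 0.45·1 + 0.15·h($1) + 0.15·h($2) + 0.25·0
h($2) = 0.15·1 + 0.3·h($1) + 0.25·h($2) + 0.3·0
Solving: h($1) = 0.6076, h($2) = 0.4430.
Starting from $1, the probability is 0.6076.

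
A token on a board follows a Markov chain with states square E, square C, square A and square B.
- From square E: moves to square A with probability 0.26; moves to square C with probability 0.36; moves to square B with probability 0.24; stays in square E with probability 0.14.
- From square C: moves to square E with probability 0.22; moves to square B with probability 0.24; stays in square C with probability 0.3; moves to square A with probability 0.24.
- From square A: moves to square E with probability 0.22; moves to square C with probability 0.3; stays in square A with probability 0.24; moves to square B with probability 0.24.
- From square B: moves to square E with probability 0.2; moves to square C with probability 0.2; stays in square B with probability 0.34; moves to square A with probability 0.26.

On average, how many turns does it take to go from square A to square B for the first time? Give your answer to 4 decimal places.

Let t(s) be the expected number of turns to first reach square B from state s, with t(square B) = 0. Conditioning on the first turn:
t(square E) = 1 + 0.14·t(square E) + 0.36·t(square C) + 0.26·t(square A)
t(square C) = 1 + 0.22·t(square E) + 0.3·t(square C) + 0.24·t(square A)
t(square A) = 1 + 0.22·t(square E) + 0.3·t(square C) + 0.24·t(square A)
Solving: t(square E) = 4.1667, t(square C) = 4.1667, t(square A) = 4.1667.
Expected turns from square A to square B: 4.1667.

4.1667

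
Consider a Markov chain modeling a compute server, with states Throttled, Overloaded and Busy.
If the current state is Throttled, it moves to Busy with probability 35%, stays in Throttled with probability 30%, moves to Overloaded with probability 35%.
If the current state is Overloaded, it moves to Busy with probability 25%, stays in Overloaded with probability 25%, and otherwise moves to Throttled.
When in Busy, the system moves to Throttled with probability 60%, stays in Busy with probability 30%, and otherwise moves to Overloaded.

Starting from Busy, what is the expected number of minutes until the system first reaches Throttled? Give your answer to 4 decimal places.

Let t(s) be the expected number of minutes to first reach Throttled from state s, with t(Throttled) = 0. Conditioning on the first minute:
t(Overloaded) = 1 + 0.25·t(Overloaded) + 0.25·t(Busy)
t(Busy) = 1 + 0.1·t(Overloaded) + 0.3·t(Busy)
Solving: t(Overloaded) = 1.9000, t(Busy) = 1.7000.
Expected minutes from Busy to Throttled: 1.7000.

1.7000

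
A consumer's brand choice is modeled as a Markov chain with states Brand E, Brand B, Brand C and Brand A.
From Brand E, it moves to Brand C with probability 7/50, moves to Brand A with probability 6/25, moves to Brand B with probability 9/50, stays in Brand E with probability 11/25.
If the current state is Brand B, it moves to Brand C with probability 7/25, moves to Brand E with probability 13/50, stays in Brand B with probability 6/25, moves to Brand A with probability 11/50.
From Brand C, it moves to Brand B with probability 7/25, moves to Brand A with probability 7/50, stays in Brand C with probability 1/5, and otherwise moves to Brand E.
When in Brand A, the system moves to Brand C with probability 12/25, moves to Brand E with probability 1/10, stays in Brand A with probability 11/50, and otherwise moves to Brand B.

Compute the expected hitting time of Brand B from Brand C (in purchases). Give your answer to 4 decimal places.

Let t(s) be the expected number of purchases to first reach Brand B from state s, with t(Brand B) = 0. Conditioning on the first purchase:
t(Brand E) = 1 + 0.44·t(Brand E) + 0.14·t(Brand C) + 0.24·t(Brand A)
t(Brand C) = 1 + 0.38·t(Brand E) + 0.2·t(Brand C) + 0.14·t(Brand A)
t(Brand A) = 1 + 0.1·t(Brand E) + 0.48·t(Brand C) + 0.22·t(Brand A)
Solving: t(Brand E) = 4.8341, t(Brand C) = 4.3471, t(Brand A) = 4.5770.
Expected purchases from Brand C to Brand B: 4.3471.

4.3471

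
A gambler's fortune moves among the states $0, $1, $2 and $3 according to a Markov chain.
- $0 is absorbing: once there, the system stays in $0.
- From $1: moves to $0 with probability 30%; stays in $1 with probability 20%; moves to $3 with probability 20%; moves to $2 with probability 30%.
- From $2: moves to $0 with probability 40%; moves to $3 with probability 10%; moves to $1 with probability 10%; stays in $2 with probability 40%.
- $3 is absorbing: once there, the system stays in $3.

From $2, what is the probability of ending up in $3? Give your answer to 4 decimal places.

0.2222

Let h(s) be the probability of absorption at $3 starting from transient state s. Then h($3) = 1 and h($0) = 0. By first-step analysis:
h($1) = 0.3·0 + 0.2·h($1) + 0.3·h($2) + 0.2·1
h($2) = 0.4·0 + 0.1·h($1) + 0.4·h($2) + 0.1·1
Solving: h($1) = 0.3333, h($2) = 0.2222.
Starting from $2, the probability is 0.2222.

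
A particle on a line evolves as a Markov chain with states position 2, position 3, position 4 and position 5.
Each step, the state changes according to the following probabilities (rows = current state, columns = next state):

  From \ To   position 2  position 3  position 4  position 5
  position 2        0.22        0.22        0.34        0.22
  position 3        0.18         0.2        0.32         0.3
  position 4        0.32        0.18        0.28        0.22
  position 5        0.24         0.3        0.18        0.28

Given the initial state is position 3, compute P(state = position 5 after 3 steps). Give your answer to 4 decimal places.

0.2534

Propagate the distribution vector 3 steps from position 3.
After 0 steps: (0.0000, 1.0000, 0.0000, 0.0000)
After 1 step: (0.1800, 0.2000, 0.3200, 0.3000)
After 2 steps: (0.2500, 0.2272, 0.2688, 0.2540)
After 3 steps: (0.2429, 0.2250, 0.2787, 0.2534)
P(in position 5 after 3 steps) = 0.2534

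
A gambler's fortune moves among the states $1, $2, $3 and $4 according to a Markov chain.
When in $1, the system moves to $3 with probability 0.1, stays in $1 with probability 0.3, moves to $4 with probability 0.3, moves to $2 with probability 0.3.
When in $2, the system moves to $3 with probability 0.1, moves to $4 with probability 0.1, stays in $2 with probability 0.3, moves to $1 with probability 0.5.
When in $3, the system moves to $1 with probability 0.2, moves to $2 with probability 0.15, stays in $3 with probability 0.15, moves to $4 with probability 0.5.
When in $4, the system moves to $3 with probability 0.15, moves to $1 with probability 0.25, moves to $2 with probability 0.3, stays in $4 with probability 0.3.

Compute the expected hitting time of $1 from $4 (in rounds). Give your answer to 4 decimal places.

3.1939

Let t(s) be the expected number of rounds to first reach $1 from state s, with t($1) = 0. Conditioning on the first round:
t($2) = 1 + 0.3·t($2) + 0.1·t($3) + 0.1·t($4)
t($3) = 1 + 0.15·t($2) + 0.15·t($3) + 0.5·t($4)
t($4) = 1 + 0.3·t($2) + 0.15·t($3) + 0.3·t($4)
Solving: t($2) = 2.3813, t($3) = 3.4755, t($4) = 3.1939.
Expected rounds from $4 to $1: 3.1939.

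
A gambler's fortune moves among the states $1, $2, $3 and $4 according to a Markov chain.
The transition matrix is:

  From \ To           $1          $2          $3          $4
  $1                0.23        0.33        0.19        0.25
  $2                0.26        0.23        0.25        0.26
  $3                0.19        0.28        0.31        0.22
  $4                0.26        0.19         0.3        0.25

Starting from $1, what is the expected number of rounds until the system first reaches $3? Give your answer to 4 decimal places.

Let t(s) be the expected number of rounds to first reach $3 from state s, with t($3) = 0. Conditioning on the first round:
t($1) = 1 + 0.23·t($1) + 0.33·t($2) + 0.25·t($4)
t($2) = 1 + 0.26·t($1) + 0.23·t($2) + 0.26·t($4)
t($4) = 1 + 0.26·t($1) + 0.19·t($2) + 0.25·t($4)
Solving: t($1) = 4.2760, t($2) = 4.0388, t($4) = 3.8388.
Expected rounds from $1 to $3: 4.2760.

4.2760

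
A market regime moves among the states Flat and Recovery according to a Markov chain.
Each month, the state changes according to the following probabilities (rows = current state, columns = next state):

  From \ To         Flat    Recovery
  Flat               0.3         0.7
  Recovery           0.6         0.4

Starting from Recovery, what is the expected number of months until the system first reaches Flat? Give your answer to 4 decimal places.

Let t(s) be the expected number of months to first reach Flat from state s, with t(Flat) = 0. Conditioning on the first month:
t(Recovery) = 1 + 0.4·t(Recovery)
Solving: t(Recovery) = 1.6667.
Expected months from Recovery to Flat: 1.6667.

1.6667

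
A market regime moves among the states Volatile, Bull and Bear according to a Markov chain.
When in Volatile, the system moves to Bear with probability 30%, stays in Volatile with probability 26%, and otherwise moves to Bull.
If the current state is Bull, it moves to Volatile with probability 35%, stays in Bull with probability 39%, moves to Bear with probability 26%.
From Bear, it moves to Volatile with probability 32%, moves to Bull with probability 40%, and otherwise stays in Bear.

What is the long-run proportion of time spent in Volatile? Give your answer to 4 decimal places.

0.3134

Let the stationary distribution be π with π = πP and π_1 + π_2 + π_3 = 1.
π_1 = 0.26·π_1 + 0.35·π_2 + 0.32·π_3
π_2 = 0.44·π_1 + 0.39·π_2 + 0.4·π_3
Solving with the normalization constraint gives π = (0.3134, 0.4085, 0.2781).
So the stationary probability of Volatile is 0.3134.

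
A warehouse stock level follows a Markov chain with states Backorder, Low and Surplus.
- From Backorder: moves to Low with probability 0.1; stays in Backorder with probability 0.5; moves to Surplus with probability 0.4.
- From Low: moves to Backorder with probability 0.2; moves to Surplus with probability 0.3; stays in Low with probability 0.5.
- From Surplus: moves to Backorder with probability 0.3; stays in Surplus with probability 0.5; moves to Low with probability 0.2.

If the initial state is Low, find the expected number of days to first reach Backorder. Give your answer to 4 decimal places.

4.2105

Let t(s) be the expected number of days to first reach Backorder from state s, with t(Backorder) = 0. Conditioning on the first day:
t(Low) = 1 + 0.5·t(Low) + 0.3·t(Surplus)
t(Surplus) = 1 + 0.2·t(Low) + 0.5·t(Surplus)
Solving: t(Low) = 4.2105, t(Surplus) = 3.6842.
Expected days from Low to Backorder: 4.2105.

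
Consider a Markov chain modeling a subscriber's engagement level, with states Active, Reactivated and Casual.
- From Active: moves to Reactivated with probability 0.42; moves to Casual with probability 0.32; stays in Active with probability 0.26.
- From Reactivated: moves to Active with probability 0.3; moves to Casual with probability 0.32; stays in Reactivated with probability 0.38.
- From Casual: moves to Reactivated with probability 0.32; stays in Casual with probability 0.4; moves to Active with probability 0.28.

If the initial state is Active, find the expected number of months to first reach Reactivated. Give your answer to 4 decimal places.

2.5959

Let t(s) be the expected number of months to first reach Reactivated from state s, with t(Reactivated) = 0. Conditioning on the first month:
t(Active) = 1 + 0.26·t(Active) + 0.32·t(Casual)
t(Casual) = 1 + 0.28·t(Active) + 0.4·t(Casual)
Solving: t(Active) = 2.5959, t(Casual) = 2.8781.
Expected months from Active to Reactivated: 2.5959.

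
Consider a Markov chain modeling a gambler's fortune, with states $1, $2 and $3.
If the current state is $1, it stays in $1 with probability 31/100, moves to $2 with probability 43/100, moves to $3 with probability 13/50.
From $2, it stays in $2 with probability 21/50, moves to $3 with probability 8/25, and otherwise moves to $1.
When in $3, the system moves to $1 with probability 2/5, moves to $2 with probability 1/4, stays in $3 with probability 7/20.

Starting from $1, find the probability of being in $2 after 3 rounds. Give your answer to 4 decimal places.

0.3706

Propagate the distribution vector 3 rounds from $1.
After 0 rounds: (1.0000, 0.0000, 0.0000)
After 1 round: (0.3100, 0.4300, 0.2600)
After 2 rounds: (0.3119, 0.3789, 0.3092)
After 3 rounds: (0.3189, 0.3706, 0.3106)
P(in $2 after 3 rounds) = 0.3706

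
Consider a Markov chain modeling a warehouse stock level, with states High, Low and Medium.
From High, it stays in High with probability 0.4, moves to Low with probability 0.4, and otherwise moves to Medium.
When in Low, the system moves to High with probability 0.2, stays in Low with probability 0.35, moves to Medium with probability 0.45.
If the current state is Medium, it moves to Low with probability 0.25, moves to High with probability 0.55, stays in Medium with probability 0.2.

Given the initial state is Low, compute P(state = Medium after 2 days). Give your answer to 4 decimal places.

0.2875

Sum over the intermediate state after 1 day:
P = P(Low→High)·P(High→Medium) + P(Low→Low)·P(Low→Medium) + P(Low→Medium)·P(Medium→Medium)
  = 0.2×0.2 + 0.35×0.45 + 0.45×0.2
  = 0.0400 + 0.1575 + 0.0900 = 0.2875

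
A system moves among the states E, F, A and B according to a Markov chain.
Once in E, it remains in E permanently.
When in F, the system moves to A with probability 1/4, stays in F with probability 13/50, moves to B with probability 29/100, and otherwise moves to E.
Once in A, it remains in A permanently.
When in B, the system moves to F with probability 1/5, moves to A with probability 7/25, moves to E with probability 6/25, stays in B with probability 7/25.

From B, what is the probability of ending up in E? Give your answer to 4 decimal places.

Let h(s) be the probability of absorption at E starting from transient state s. Then h(E) = 1 and h(A) = 0. By first-step analysis:
h(F) = 0.2·1 + 0.26·h(F) + 0.25·0 + 0.29·h(B)
h(B) = 0.24·1 + 0.2·h(F) + 0.28·0 + 0.28·h(B)
Solving: h(F) = 0.4499, h(B) = 0.4583.
Starting from B, the probability is 0.4583.

0.4583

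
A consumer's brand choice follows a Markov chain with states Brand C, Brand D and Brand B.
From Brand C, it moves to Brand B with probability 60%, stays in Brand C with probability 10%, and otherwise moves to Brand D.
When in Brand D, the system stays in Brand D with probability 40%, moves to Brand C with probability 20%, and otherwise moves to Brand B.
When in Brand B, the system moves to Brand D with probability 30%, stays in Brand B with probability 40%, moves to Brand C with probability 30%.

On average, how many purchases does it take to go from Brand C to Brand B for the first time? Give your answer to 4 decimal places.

1.8750

Let t(s) be the expected number of purchases to first reach Brand B from state s, with t(Brand B) = 0. Conditioning on the first purchase:
t(Brand C) = 1 + 0.1·t(Brand C) + 0.3·t(Brand D)
t(Brand D) = 1 + 0.2·t(Brand C) + 0.4·t(Brand D)
Solving: t(Brand C) = 1.8750, t(Brand D) = 2.2917.
Expected purchases from Brand C to Brand B: 1.8750.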